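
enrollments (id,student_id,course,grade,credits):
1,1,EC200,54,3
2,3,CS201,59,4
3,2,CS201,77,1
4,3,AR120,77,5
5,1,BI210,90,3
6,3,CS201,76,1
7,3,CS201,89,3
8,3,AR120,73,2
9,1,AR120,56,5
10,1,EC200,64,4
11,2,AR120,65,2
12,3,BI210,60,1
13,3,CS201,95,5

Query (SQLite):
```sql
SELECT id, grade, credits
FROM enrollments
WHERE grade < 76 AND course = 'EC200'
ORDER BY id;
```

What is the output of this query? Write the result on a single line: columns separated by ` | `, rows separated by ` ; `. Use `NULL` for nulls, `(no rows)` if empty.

grade < 76: ids {1, 2, 8, 9, 10, 11, 12}
course = 'EC200': ids {1, 10}
Combine with AND.

1 | 54 | 3 ; 10 | 64 | 4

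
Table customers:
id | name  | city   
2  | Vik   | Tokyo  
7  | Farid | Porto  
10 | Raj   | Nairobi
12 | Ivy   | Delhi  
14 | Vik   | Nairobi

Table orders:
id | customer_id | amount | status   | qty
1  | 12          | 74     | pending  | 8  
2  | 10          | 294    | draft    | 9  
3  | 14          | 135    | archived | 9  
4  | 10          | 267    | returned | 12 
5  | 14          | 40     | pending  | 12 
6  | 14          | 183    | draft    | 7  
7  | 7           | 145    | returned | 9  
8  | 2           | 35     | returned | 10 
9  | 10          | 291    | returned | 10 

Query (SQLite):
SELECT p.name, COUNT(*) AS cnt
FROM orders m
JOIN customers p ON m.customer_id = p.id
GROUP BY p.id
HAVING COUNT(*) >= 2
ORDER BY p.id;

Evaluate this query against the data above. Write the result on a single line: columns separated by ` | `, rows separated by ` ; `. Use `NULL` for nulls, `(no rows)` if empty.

Join each orders row to its customers via customer_id.
Group joined rows by customers.id; compute COUNT(*) per group.
HAVING: keep groups with count ≥ 2.
  2: ids {8} → COUNT(*)=1
  7: ids {7} → COUNT(*)=1
  10: ids {2, 4, 9} → COUNT(*)=3
  12: ids {1} → COUNT(*)=1
  14: ids {3, 5, 6} → COUNT(*)=3

Raj | 3 ; Vik | 3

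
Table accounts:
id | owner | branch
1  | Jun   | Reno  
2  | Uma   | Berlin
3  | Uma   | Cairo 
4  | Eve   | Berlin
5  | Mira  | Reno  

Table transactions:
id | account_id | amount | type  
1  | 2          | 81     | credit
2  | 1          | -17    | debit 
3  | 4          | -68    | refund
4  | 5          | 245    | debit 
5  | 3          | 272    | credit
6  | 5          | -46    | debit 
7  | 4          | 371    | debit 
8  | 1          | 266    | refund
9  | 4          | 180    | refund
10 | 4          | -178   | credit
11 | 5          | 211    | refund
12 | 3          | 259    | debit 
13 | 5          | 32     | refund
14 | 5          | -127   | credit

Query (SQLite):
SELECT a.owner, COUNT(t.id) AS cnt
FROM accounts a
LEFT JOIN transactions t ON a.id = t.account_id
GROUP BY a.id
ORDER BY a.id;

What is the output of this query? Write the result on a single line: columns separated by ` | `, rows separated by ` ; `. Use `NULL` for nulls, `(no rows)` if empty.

Jun | 2 ; Uma | 1 ; Uma | 2 ; Eve | 4 ; Mira | 5

LEFT JOIN keeps every accounts row; unmatched ones get NULL for transactions columns.
Group by accounts.id and compute COUNT(t.id). COUNT(col) of an all-NULL group is 0.
  1: ids {2, 8} → COUNT(t.id)=2
  2: ids {1} → COUNT(t.id)=1
  3: ids {5, 12} → COUNT(t.id)=2
  4: ids {3, 7, 9, 10} → COUNT(t.id)=4
  5: ids {4, 6, 11, 13, 14} → COUNT(t.id)=5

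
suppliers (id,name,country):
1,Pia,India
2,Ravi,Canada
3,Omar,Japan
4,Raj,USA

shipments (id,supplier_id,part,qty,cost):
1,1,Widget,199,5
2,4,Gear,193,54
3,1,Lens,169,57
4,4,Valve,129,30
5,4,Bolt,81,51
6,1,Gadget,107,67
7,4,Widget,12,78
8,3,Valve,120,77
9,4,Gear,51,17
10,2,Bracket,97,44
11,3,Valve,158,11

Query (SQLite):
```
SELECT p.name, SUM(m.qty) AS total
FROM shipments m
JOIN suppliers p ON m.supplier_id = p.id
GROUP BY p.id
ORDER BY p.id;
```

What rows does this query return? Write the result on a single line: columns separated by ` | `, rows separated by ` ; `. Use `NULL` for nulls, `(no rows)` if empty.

Pia | 475 ; Ravi | 97 ; Omar | 278 ; Raj | 466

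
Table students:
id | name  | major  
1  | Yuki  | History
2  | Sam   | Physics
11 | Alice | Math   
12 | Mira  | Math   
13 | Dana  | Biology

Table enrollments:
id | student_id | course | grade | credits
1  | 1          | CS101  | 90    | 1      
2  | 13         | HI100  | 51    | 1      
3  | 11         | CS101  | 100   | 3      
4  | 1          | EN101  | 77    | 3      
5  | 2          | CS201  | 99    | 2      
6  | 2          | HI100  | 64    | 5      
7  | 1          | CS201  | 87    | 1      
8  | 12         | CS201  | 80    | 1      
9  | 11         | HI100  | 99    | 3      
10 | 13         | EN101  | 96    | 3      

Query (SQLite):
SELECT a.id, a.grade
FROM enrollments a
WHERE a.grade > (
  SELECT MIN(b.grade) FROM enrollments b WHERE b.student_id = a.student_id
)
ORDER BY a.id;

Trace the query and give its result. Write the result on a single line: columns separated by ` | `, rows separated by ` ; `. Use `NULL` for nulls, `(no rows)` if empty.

1 | 90 ; 3 | 100 ; 5 | 99 ; 7 | 87 ; 10 | 96

For each enrollments row a, compute MIN(grade) over rows sharing a.student_id.
Keep row a if a.grade > that per-group MIN.
  student_id=1: MIN(grade) = 77
  student_id=2: MIN(grade) = 64
  student_id=11: MIN(grade) = 99
  student_id=12: MIN(grade) = 80
  student_id=13: MIN(grade) = 51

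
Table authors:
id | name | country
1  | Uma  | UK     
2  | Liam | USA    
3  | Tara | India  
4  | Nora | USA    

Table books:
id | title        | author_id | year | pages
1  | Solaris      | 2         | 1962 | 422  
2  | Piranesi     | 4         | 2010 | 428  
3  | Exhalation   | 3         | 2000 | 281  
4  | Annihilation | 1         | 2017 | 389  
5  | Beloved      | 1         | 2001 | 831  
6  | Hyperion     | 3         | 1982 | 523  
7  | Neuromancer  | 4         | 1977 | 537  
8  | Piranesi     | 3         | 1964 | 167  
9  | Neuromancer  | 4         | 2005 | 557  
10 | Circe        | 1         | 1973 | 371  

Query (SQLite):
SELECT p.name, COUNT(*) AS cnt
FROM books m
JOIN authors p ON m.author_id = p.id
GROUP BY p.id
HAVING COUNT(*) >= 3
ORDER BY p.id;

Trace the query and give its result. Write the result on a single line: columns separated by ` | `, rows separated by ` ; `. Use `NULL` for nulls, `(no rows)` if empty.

Join each books row to its authors via author_id.
Group joined rows by authors.id; compute COUNT(*) per group.
HAVING: keep groups with count ≥ 3.
  1: ids {4, 5, 10} → COUNT(*)=3
  2: ids {1} → COUNT(*)=1
  3: ids {3, 6, 8} → COUNT(*)=3
  4: ids {2, 7, 9} → COUNT(*)=3

Uma | 3 ; Tara | 3 ; Nora | 3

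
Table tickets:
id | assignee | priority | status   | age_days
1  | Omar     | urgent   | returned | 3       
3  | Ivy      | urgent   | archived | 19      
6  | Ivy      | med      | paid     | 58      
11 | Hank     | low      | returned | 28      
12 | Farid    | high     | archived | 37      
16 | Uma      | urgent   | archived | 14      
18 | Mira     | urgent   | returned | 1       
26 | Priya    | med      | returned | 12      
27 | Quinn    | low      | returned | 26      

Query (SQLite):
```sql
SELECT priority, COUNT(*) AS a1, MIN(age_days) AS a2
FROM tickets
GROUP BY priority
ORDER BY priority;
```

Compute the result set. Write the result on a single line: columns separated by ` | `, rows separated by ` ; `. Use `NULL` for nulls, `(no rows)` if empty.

high | 1 | 37 ; low | 2 | 26 ; med | 2 | 12 ; urgent | 4 | 1

Group tickets by priority.
Per group compute: COUNT(*), MIN(age_days).
  high: ids {12} → COUNT(*)=1, MIN(age_days)=37
  low: ids {11, 27} → COUNT(*)=2, MIN(age_days)=26
  med: ids {6, 26} → COUNT(*)=2, MIN(age_days)=12
  urgent: ids {1, 3, 16, 18} → COUNT(*)=4, MIN(age_days)=1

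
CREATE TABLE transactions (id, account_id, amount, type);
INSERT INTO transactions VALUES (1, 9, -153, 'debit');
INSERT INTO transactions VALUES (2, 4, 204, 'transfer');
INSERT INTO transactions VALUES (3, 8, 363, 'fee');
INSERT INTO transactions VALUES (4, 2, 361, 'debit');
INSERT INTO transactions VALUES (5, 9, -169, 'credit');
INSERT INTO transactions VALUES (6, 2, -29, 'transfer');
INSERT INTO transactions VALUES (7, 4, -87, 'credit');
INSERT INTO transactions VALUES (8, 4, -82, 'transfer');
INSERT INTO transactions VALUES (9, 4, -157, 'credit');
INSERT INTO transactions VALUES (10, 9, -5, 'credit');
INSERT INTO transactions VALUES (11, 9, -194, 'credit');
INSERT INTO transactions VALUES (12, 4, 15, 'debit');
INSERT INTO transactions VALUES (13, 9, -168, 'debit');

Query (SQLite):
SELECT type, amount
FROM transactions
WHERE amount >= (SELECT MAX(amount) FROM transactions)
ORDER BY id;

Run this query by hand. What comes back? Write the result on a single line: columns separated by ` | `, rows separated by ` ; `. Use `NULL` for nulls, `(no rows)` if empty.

fee | 363

Scalar subquery: MAX(amount) over all transactions rows = 363.
Keep rows where amount >= that value.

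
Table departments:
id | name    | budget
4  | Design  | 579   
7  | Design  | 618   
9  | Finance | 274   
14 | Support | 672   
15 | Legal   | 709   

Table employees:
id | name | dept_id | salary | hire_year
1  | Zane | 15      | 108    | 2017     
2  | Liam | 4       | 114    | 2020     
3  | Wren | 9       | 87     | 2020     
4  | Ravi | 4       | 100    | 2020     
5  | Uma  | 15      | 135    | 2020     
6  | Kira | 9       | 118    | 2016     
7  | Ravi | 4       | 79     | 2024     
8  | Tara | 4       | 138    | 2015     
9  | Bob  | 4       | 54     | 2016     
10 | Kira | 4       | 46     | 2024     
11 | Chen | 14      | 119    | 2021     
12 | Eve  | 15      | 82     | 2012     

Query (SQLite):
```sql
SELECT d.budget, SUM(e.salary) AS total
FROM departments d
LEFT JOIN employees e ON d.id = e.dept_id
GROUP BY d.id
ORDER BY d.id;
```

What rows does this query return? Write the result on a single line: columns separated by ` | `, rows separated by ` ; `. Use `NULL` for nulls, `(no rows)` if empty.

LEFT JOIN keeps every departments row; unmatched ones get NULL for employees columns.
Group by departments.id and compute SUM(e.salary). SUM over an all-NULL group is NULL.
  4: ids {2, 4, 7, 8, 9, 10} → SUM(e.salary)=531
  7: ids {—} → SUM(e.salary)=NULL
  9: ids {3, 6} → SUM(e.salary)=205
  14: ids {11} → SUM(e.salary)=119
  15: ids {1, 5, 12} → SUM(e.salary)=325

579 | 531 ; 618 | NULL ; 274 | 205 ; 672 | 119 ; 709 | 325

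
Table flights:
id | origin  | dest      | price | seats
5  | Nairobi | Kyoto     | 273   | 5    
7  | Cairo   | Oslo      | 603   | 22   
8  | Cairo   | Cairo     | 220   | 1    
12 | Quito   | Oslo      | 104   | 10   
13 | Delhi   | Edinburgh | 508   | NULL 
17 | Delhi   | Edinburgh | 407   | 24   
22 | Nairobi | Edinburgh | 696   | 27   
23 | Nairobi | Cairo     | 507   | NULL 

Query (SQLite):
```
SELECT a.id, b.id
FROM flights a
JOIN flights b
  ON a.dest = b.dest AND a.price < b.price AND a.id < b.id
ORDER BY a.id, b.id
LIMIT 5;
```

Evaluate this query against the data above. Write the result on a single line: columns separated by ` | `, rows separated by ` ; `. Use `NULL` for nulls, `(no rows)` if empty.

8 | 23 ; 13 | 22 ; 17 | 22

Pairs (a,b) with same dest, a.price < b.price, a.id < b.id.
dest groups: Cairo:{8,23} Edinburgh:{13,17,22} Kyoto:{5} Oslo:{7,12}
Ordered by (a.id, b.id); first 5.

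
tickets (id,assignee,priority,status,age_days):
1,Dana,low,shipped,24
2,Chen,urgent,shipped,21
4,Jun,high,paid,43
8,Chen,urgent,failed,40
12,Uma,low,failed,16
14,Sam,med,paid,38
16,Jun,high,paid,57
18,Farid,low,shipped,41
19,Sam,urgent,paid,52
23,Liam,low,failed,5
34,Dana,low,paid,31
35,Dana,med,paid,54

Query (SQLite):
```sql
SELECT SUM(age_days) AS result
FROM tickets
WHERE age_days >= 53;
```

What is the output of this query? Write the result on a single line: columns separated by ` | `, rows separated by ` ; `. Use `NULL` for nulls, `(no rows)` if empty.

111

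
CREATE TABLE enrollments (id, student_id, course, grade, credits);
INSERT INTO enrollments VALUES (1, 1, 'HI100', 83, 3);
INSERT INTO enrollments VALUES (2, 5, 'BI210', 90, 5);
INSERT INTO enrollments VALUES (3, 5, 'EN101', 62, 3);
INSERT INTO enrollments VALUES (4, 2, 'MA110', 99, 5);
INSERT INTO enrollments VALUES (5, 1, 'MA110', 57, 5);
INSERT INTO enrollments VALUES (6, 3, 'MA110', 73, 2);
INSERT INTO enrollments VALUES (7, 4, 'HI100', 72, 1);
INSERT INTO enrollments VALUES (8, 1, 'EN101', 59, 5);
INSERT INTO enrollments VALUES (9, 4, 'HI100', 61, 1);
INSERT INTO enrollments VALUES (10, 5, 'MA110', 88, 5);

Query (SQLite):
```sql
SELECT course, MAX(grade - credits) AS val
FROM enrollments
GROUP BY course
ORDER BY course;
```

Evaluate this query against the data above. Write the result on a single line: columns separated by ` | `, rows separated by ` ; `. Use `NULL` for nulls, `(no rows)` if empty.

For each row compute grade - credits.
Group by course; take MAX of the expression per group.
  BI210: ids {2} → MAX(grade - credits)=85
  EN101: ids {3, 8} → MAX(grade - credits)=59
  HI100: ids {1, 7, 9} → MAX(grade - credits)=80
  MA110: ids {4, 5, 6, 10} → MAX(grade - credits)=94

BI210 | 85 ; EN101 | 59 ; HI100 | 80 ; MA110 | 94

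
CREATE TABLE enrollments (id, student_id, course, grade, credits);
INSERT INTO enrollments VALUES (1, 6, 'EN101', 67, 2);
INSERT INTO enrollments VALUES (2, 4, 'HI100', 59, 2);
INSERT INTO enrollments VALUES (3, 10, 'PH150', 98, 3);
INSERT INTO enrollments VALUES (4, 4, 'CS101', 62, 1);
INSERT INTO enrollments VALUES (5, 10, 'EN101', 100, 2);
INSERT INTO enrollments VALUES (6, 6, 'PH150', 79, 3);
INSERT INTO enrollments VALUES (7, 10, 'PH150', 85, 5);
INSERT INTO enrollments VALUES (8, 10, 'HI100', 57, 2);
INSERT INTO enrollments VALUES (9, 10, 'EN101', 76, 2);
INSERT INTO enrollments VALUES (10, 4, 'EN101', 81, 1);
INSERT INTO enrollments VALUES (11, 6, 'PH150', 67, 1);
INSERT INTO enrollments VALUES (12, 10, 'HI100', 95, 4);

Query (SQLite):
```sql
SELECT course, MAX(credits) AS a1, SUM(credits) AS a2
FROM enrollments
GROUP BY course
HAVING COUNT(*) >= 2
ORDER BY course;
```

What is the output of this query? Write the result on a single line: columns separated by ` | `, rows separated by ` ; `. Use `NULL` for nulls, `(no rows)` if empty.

Group enrollments by course.
Per group compute: MAX(credits), SUM(credits).
HAVING: drop groups with fewer than 2 rows.
  CS101: ids {4} → MAX(credits)=1, SUM(credits)=1
  EN101: ids {1, 5, 9, 10} → MAX(credits)=2, SUM(credits)=7
  HI100: ids {2, 8, 12} → MAX(credits)=4, SUM(credits)=8
  PH150: ids {3, 6, 7, 11} → MAX(credits)=5, SUM(credits)=12

EN101 | 2 | 7 ; HI100 | 4 | 8 ; PH150 | 5 | 12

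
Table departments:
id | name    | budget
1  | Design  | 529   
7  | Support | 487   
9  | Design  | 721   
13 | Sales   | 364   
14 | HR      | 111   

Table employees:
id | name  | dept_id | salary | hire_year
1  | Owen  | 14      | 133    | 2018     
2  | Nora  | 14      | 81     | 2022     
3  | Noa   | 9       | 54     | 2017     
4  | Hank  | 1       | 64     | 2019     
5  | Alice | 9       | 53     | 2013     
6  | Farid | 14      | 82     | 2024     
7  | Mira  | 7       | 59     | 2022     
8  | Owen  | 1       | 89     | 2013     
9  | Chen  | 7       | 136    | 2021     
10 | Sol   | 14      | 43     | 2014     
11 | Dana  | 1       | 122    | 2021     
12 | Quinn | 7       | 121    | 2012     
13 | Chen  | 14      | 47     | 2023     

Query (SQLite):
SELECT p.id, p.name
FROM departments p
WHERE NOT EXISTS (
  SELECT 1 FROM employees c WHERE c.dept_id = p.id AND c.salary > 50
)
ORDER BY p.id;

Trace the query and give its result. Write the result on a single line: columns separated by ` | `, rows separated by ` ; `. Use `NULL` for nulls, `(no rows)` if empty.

For each departments row, check whether any employees with matching dept_id has salary > 50.
Keep rows where that is false.

13 | Sales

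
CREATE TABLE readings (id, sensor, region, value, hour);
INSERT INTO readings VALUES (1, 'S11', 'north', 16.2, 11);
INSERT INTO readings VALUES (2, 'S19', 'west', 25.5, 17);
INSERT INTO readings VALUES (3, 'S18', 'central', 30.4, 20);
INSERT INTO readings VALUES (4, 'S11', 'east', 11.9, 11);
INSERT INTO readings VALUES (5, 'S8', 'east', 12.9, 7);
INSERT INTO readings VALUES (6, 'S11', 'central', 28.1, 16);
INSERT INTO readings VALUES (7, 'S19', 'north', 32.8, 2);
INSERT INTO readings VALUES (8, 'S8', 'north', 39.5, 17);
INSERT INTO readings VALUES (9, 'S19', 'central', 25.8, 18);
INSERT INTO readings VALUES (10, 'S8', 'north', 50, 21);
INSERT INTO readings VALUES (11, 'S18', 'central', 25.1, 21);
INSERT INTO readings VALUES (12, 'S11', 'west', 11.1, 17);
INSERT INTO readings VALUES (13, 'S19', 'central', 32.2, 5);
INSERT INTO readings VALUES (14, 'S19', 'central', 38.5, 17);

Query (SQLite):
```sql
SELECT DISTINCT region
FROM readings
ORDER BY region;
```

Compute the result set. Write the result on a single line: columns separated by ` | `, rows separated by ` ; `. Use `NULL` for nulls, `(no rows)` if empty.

central ; east ; north ; west

Collect distinct region values from readings.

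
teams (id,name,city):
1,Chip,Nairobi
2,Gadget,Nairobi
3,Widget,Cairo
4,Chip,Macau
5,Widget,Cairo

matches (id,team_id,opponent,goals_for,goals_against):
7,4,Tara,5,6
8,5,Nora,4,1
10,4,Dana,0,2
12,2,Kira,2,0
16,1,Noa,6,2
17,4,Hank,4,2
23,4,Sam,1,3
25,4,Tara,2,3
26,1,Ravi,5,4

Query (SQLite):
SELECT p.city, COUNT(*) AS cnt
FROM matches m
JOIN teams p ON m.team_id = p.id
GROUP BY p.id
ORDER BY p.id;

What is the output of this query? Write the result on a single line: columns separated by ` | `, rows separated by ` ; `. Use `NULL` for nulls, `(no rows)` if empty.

Join each matches row to its teams via team_id.
Group joined rows by teams.id; compute COUNT(*) per group.
  1: ids {16, 26} → COUNT(*)=2
  2: ids {12} → COUNT(*)=1
  4: ids {7, 10, 17, 23, 25} → COUNT(*)=5
  5: ids {8} → COUNT(*)=1

Nairobi | 2 ; Nairobi | 1 ; Macau | 5 ; Cairo | 1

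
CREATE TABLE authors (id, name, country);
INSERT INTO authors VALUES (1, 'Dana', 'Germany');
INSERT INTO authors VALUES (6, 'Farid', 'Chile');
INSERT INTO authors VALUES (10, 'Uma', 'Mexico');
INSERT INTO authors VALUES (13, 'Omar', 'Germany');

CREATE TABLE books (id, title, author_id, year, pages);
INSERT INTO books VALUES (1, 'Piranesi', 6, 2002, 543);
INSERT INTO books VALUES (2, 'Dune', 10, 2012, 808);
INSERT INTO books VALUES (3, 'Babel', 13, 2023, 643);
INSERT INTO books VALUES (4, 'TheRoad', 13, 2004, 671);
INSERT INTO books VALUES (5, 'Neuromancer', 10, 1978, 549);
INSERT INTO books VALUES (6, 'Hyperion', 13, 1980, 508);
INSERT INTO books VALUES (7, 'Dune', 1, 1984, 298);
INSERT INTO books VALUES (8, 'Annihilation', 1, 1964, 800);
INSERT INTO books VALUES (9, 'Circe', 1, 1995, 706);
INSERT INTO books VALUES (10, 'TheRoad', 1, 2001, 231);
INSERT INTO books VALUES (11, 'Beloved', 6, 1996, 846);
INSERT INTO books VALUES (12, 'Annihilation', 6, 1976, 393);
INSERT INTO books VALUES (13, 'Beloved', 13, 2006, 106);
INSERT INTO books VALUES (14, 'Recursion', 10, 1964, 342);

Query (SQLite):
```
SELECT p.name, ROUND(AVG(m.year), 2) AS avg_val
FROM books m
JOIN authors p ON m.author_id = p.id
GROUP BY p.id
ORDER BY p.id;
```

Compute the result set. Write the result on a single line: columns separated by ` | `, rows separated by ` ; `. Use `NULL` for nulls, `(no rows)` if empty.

Join each books row to its authors via author_id.
Group joined rows by authors.id; compute ROUND(AVG(m.year), 2) per group.
  1: ids {7, 8, 9, 10} → ROUND(AVG(m.year), 2)=1986
  6: ids {1, 11, 12} → ROUND(AVG(m.year), 2)=1991.33
  10: ids {2, 5, 14} → ROUND(AVG(m.year), 2)=1984.67
  13: ids {3, 4, 6, 13} → ROUND(AVG(m.year), 2)=2003.25

Dana | 1986 ; Farid | 1991.33 ; Uma | 1984.67 ; Omar | 2003.25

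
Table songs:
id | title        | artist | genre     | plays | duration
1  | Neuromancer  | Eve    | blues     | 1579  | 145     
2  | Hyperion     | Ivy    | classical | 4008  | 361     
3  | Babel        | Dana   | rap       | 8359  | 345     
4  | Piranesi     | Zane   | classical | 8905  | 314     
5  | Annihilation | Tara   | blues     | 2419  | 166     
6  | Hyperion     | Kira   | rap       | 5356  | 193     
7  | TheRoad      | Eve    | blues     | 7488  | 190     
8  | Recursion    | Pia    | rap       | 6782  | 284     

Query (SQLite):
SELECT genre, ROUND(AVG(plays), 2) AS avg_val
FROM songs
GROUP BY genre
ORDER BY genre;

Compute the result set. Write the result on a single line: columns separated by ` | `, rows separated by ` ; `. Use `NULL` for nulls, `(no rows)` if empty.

Partition songs by genre; compute ROUND(AVG(plays), 2) within each group.
  blues: ids {1, 5, 7} → ROUND(AVG(plays), 2)=3828.67
  classical: ids {2, 4} → ROUND(AVG(plays), 2)=6456.5
  rap: ids {3, 6, 8} → ROUND(AVG(plays), 2)=6832.33

blues | 3828.67 ; classical | 6456.5 ; rap | 6832.33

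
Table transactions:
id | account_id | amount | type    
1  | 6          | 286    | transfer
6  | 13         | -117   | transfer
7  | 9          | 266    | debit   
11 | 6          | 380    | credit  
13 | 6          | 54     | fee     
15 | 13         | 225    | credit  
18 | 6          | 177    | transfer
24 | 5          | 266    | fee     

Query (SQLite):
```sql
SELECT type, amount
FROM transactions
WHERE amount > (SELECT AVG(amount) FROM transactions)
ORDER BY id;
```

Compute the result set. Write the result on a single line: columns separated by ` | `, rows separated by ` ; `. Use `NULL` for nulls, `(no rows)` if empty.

transfer | 286 ; debit | 266 ; credit | 380 ; credit | 225 ; fee | 266

Scalar subquery: AVG(amount) over all transactions rows = 192.125.
Keep rows where amount > that value.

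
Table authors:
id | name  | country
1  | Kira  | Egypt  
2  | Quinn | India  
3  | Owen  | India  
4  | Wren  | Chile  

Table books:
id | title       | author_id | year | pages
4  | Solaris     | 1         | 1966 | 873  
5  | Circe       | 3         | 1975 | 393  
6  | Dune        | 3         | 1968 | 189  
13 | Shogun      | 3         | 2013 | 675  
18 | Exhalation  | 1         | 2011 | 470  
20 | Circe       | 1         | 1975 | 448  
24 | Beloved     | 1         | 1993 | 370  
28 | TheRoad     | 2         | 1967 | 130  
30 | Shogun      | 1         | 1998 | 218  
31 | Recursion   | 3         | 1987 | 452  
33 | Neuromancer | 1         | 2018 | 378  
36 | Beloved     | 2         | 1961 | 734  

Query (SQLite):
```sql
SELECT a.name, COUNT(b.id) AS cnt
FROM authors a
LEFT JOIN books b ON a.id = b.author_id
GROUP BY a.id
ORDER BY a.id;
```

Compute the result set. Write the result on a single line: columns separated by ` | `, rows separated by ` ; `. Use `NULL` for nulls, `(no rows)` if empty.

Kira | 6 ; Quinn | 2 ; Owen | 4 ; Wren | 0

LEFT JOIN keeps every authors row; unmatched ones get NULL for books columns.
Group by authors.id and compute COUNT(b.id). COUNT(col) of an all-NULL group is 0.
  1: ids {4, 18, 20, 24, 30, 33} → COUNT(b.id)=6
  2: ids {28, 36} → COUNT(b.id)=2
  3: ids {5, 6, 13, 31} → COUNT(b.id)=4
  4: ids {—} → COUNT(b.id)=0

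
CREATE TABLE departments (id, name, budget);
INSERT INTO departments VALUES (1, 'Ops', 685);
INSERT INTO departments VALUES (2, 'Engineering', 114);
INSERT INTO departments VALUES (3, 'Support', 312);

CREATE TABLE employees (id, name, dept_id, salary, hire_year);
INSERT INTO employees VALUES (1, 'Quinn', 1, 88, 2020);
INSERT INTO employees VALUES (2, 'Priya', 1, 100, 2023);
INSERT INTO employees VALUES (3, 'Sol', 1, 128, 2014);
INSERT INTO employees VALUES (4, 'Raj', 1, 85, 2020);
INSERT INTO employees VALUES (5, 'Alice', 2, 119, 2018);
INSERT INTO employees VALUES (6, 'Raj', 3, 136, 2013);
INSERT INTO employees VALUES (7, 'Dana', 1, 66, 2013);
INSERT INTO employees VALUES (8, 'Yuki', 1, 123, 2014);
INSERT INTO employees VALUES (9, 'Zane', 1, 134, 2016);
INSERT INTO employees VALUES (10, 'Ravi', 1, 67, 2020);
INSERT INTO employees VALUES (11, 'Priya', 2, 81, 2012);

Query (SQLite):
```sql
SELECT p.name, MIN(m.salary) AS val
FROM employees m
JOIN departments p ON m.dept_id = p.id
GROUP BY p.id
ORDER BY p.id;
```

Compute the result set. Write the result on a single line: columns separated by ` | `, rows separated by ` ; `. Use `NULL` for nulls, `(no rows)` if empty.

Ops | 66 ; Engineering | 81 ; Support | 136

Join each employees row to its departments via dept_id.
Group joined rows by departments.id; compute MIN(m.salary) per group.
  1: ids {1, 2, 3, 4, 7, 8, 9, 10} → MIN(m.salary)=66
  2: ids {5, 11} → MIN(m.salary)=81
  3: ids {6} → MIN(m.salary)=136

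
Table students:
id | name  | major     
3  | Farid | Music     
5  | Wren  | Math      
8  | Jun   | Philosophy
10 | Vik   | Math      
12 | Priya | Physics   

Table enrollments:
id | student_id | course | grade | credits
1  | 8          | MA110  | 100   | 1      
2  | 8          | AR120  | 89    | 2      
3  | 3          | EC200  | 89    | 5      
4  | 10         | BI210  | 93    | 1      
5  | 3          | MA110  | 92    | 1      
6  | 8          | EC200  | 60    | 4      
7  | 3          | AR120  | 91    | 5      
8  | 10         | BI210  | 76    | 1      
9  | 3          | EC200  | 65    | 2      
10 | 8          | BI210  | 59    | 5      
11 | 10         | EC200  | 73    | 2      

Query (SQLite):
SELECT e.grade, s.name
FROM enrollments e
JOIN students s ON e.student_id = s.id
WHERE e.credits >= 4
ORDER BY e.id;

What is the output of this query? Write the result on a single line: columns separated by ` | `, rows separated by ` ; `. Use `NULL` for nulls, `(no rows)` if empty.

89 | Farid ; 60 | Jun ; 91 | Farid ; 59 | Jun

Each enrollments row matches the students row where student_id = students.id.
Then keep rows with e.credits >= 4.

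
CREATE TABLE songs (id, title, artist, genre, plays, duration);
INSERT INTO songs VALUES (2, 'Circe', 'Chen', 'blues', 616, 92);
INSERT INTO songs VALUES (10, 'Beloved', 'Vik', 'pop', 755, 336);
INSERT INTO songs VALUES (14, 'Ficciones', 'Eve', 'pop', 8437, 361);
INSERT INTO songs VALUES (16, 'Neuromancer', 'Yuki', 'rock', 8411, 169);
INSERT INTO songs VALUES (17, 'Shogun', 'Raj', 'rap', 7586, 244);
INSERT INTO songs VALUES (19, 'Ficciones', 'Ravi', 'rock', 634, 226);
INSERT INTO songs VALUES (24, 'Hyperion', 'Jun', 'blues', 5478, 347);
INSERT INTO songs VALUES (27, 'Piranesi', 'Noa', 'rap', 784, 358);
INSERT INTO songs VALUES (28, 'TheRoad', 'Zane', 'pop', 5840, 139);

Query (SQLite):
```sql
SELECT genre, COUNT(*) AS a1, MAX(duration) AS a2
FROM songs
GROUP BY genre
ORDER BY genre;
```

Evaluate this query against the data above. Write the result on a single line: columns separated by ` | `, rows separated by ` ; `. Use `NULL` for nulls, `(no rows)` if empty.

Group songs by genre.
Per group compute: COUNT(*), MAX(duration).
  blues: ids {2, 24} → COUNT(*)=2, MAX(duration)=347
  pop: ids {10, 14, 28} → COUNT(*)=3, MAX(duration)=361
  rap: ids {17, 27} → COUNT(*)=2, MAX(duration)=358
  rock: ids {16, 19} → COUNT(*)=2, MAX(duration)=226

blues | 2 | 347 ; pop | 3 | 361 ; rap | 2 | 358 ; rock | 2 | 226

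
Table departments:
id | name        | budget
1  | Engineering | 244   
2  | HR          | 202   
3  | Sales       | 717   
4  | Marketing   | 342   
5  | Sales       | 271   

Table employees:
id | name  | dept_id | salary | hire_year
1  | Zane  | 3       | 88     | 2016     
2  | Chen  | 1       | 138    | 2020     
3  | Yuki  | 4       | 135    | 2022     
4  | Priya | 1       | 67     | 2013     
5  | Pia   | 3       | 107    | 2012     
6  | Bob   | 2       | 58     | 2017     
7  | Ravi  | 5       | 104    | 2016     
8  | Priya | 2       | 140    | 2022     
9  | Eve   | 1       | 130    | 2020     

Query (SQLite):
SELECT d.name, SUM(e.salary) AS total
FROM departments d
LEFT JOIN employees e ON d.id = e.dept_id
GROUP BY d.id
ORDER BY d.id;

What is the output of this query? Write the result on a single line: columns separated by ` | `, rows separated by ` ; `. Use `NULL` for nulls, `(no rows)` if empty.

Engineering | 335 ; HR | 198 ; Sales | 195 ; Marketing | 135 ; Sales | 104

LEFT JOIN keeps every departments row; unmatched ones get NULL for employees columns.
Group by departments.id and compute SUM(e.salary). SUM over an all-NULL group is NULL.
  1: ids {2, 4, 9} → SUM(e.salary)=335
  2: ids {6, 8} → SUM(e.salary)=198
  3: ids {1, 5} → SUM(e.salary)=195
  4: ids {3} → SUM(e.salary)=135
  5: ids {7} → SUM(e.salary)=104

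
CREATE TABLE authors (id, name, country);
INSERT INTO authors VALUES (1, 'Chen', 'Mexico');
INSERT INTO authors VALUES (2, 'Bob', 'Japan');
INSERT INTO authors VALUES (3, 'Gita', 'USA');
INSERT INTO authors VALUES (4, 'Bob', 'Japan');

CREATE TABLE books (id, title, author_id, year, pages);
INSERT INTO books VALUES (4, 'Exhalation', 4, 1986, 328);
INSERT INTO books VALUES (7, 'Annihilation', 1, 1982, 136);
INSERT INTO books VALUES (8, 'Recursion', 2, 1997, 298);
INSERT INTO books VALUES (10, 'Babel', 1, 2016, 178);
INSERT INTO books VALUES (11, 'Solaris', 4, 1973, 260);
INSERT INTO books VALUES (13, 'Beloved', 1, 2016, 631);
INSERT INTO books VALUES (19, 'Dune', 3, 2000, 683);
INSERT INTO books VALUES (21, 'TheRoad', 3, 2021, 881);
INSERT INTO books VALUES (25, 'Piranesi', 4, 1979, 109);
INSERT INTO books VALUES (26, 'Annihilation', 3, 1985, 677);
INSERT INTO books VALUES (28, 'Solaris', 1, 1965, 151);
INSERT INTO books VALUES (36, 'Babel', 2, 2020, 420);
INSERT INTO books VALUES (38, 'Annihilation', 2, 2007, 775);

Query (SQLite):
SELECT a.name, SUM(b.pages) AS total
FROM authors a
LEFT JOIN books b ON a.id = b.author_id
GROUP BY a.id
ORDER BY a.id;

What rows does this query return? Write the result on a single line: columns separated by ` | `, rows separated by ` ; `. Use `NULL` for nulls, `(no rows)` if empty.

Chen | 1096 ; Bob | 1493 ; Gita | 2241 ; Bob | 697

LEFT JOIN keeps every authors row; unmatched ones get NULL for books columns.
Group by authors.id and compute SUM(b.pages). SUM over an all-NULL group is NULL.
  1: ids {7, 10, 13, 28} → SUM(b.pages)=1096
  2: ids {8, 36, 38} → SUM(b.pages)=1493
  3: ids {19, 21, 26} → SUM(b.pages)=2241
  4: ids {4, 11, 25} → SUM(b.pages)=697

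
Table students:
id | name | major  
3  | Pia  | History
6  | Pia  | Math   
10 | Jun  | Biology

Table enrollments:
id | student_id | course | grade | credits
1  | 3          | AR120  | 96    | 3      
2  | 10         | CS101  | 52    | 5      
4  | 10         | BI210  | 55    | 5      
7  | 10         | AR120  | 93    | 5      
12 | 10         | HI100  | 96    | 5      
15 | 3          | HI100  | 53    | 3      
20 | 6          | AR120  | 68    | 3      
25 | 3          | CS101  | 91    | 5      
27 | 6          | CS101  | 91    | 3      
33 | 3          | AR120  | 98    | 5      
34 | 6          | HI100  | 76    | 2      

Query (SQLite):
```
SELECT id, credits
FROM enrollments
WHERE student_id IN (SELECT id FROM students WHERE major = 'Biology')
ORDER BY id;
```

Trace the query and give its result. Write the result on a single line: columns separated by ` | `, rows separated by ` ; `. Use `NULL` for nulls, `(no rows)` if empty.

2 | 5 ; 4 | 5 ; 7 | 5 ; 12 | 5

Inner query: students.id where major = 'Biology'.
Outer: keep enrollments rows whose student_id is in that set.
Inner query → {10}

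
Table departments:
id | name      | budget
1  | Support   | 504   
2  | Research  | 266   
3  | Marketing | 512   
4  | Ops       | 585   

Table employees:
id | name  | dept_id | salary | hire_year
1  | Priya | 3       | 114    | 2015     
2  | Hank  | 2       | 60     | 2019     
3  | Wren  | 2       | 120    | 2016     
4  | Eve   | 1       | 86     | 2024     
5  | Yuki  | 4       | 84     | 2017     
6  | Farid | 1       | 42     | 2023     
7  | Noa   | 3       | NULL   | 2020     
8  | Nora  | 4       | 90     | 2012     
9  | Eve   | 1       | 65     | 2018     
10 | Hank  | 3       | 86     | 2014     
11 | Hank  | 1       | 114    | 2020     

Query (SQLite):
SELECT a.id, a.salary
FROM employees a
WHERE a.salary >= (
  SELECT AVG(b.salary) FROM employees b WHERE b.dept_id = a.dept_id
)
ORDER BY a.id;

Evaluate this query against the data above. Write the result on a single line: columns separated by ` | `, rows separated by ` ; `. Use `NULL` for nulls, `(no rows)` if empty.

1 | 114 ; 3 | 120 ; 4 | 86 ; 8 | 90 ; 11 | 114

For each employees row a, compute AVG(salary) over rows sharing a.dept_id.
Keep row a if a.salary >= that per-group AVG.
  dept_id=1: AVG(salary) = 76.75
  dept_id=2: AVG(salary) = 90.0
  dept_id=3: AVG(salary) = 100.0
  dept_id=4: AVG(salary) = 87.0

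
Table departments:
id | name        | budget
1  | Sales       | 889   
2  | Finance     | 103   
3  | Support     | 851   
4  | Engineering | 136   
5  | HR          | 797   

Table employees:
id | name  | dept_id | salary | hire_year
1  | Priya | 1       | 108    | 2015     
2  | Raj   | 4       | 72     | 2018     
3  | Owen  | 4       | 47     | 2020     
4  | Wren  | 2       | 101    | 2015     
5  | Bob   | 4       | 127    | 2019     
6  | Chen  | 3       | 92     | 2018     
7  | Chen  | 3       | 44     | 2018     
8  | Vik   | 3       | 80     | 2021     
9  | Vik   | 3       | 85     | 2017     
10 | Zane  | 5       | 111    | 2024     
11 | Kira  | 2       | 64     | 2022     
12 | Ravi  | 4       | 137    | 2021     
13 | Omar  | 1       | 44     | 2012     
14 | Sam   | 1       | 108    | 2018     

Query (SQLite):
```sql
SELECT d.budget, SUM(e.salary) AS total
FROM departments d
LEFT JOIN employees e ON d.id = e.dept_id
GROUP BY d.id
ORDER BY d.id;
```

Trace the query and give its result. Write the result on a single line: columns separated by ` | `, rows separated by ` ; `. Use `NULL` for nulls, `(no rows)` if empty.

889 | 260 ; 103 | 165 ; 851 | 301 ; 136 | 383 ; 797 | 111

LEFT JOIN keeps every departments row; unmatched ones get NULL for employees columns.
Group by departments.id and compute SUM(e.salary). SUM over an all-NULL group is NULL.
  1: ids {1, 13, 14} → SUM(e.salary)=260
  2: ids {4, 11} → SUM(e.salary)=165
  3: ids {6, 7, 8, 9} → SUM(e.salary)=301
  4: ids {2, 3, 5, 12} → SUM(e.salary)=383
  5: ids {10} → SUM(e.salary)=111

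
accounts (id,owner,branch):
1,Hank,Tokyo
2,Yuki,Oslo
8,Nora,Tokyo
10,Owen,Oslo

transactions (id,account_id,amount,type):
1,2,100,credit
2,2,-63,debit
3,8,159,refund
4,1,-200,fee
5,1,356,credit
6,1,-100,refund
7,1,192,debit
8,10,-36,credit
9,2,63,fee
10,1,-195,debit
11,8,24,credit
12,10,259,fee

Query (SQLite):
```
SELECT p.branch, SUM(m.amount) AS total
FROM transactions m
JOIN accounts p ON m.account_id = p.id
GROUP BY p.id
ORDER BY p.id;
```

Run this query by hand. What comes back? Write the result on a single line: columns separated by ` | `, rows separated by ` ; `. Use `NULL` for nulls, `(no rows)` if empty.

Join each transactions row to its accounts via account_id.
Group joined rows by accounts.id; compute SUM(m.amount) per group.
  1: ids {4, 5, 6, 7, 10} → SUM(m.amount)=53
  2: ids {1, 2, 9} → SUM(m.amount)=100
  8: ids {3, 11} → SUM(m.amount)=183
  10: ids {8, 12} → SUM(m.amount)=223

Tokyo | 53 ; Oslo | 100 ; Tokyo | 183 ; Oslo | 223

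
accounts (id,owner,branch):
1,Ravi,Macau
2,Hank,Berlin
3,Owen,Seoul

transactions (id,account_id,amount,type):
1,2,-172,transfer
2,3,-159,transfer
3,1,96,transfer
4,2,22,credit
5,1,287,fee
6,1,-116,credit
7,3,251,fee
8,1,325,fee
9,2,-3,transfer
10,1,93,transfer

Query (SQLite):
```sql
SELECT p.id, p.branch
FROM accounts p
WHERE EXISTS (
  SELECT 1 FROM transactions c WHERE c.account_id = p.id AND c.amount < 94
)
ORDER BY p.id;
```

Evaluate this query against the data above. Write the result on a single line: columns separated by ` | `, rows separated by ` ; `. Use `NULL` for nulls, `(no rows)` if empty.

For each accounts row, check whether any transactions with matching account_id has amount < 94.
Keep rows where that is true.

1 | Macau ; 2 | Berlin ; 3 | Seoul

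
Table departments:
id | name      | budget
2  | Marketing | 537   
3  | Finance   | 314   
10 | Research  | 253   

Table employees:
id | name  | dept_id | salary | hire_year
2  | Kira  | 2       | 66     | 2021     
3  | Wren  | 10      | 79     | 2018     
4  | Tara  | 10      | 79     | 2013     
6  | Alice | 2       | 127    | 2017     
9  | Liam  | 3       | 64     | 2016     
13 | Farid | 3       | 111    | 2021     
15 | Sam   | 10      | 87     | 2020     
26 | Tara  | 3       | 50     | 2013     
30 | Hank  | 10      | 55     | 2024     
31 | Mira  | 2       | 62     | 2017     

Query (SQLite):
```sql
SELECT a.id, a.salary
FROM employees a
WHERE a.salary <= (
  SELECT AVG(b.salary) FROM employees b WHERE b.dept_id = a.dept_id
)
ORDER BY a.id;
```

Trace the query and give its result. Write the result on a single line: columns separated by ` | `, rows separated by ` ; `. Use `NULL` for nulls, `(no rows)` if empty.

2 | 66 ; 9 | 64 ; 26 | 50 ; 30 | 55 ; 31 | 62

For each employees row a, compute AVG(salary) over rows sharing a.dept_id.
Keep row a if a.salary <= that per-group AVG.
  dept_id=2: AVG(salary) = 85.0
  dept_id=3: AVG(salary) = 75.0
  dept_id=10: AVG(salary) = 75.0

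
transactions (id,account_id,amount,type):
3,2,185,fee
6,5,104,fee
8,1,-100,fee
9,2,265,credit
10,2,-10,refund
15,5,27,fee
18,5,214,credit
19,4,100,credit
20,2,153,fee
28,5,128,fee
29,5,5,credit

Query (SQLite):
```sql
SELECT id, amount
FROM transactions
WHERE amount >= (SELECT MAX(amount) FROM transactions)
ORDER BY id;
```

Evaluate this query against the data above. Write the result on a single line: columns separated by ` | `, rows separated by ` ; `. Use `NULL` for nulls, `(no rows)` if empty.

9 | 265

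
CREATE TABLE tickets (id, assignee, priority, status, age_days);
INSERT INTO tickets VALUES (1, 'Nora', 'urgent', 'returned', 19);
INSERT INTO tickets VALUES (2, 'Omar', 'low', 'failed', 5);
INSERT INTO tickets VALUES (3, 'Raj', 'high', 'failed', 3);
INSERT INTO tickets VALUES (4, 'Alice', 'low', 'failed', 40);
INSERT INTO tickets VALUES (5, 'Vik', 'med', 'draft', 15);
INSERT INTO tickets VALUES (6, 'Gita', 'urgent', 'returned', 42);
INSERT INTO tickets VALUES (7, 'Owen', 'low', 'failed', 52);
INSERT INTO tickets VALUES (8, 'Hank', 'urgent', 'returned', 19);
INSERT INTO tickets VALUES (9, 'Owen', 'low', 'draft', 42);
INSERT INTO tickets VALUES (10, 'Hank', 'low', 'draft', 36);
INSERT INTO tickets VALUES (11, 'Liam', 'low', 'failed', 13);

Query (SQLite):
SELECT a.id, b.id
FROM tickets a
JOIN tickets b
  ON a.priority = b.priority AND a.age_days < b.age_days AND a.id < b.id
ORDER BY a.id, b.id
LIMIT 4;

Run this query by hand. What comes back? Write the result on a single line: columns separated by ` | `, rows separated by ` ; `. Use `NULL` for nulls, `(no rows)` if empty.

1 | 6 ; 2 | 4 ; 2 | 7 ; 2 | 9

Pairs (a,b) with same priority, a.age_days < b.age_days, a.id < b.id.
priority groups: high:{3} low:{2,4,7,9,10,11} med:{5} urgent:{1,6,8}
Ordered by (a.id, b.id); first 4.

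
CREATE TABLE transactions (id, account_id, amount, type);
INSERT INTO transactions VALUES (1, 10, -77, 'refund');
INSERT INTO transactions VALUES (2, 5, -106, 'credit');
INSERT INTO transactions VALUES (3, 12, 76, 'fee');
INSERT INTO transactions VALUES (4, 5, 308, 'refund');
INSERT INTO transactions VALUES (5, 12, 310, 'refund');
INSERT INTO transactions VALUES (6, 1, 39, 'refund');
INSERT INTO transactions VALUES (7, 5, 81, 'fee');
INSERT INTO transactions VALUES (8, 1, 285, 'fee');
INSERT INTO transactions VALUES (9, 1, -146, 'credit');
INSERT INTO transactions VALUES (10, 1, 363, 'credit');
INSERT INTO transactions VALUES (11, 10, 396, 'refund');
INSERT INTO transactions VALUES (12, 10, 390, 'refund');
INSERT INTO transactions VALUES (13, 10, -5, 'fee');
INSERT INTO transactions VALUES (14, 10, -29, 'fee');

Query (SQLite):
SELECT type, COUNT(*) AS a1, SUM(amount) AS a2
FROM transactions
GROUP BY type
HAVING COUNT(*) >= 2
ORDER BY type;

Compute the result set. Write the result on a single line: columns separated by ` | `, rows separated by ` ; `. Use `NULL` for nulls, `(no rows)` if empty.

credit | 3 | 111 ; fee | 5 | 408 ; refund | 6 | 1366

Group transactions by type.
Per group compute: COUNT(*), SUM(amount).
HAVING: drop groups with fewer than 2 rows.
  credit: ids {2, 9, 10} → COUNT(*)=3, SUM(amount)=111
  fee: ids {3, 7, 8, 13, 14} → COUNT(*)=5, SUM(amount)=408
  refund: ids {1, 4, 5, 6, 11, 12} → COUNT(*)=6, SUM(amount)=1366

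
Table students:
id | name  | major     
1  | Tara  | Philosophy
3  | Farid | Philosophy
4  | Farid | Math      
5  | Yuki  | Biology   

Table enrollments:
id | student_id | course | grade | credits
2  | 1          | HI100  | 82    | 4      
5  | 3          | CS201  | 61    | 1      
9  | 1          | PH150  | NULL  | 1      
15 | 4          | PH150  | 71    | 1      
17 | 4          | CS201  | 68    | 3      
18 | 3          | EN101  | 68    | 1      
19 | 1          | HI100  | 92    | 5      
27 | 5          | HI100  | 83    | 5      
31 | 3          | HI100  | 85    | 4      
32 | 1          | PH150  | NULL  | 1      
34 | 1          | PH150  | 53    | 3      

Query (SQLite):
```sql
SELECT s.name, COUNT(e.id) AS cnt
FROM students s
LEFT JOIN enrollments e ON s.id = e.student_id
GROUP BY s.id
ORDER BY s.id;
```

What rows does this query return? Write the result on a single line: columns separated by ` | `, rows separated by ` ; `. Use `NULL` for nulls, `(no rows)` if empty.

LEFT JOIN keeps every students row; unmatched ones get NULL for enrollments columns.
Group by students.id and compute COUNT(e.id). COUNT(col) of an all-NULL group is 0.
  1: ids {2, 9, 19, 32, 34} → COUNT(e.id)=5
  3: ids {5, 18, 31} → COUNT(e.id)=3
  4: ids {15, 17} → COUNT(e.id)=2
  5: ids {27} → COUNT(e.id)=1

Tara | 5 ; Farid | 3 ; Farid | 2 ; Yuki | 1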